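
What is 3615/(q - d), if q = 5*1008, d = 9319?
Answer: -3615/4279 ≈ -0.84482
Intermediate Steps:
q = 5040
3615/(q - d) = 3615/(5040 - 1*9319) = 3615/(5040 - 9319) = 3615/(-4279) = 3615*(-1/4279) = -3615/4279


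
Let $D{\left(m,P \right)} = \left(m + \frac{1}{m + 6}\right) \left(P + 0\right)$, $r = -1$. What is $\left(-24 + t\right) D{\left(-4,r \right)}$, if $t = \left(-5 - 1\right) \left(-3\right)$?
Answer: $-21$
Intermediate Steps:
$t = 18$ ($t = \left(-6\right) \left(-3\right) = 18$)
$D{\left(m,P \right)} = P \left(m + \frac{1}{6 + m}\right)$ ($D{\left(m,P \right)} = \left(m + \frac{1}{6 + m}\right) P = P \left(m + \frac{1}{6 + m}\right)$)
$\left(-24 + t\right) D{\left(-4,r \right)} = \left(-24 + 18\right) \left(- \frac{1 + \left(-4\right)^{2} + 6 \left(-4\right)}{6 - 4}\right) = - 6 \left(- \frac{1 + 16 - 24}{2}\right) = - 6 \left(\left(-1\right) \frac{1}{2} \left(-7\right)\right) = \left(-6\right) \frac{7}{2} = -21$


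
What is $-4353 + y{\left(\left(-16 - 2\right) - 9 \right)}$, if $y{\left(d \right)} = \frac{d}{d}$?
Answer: $-4352$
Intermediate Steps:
$y{\left(d \right)} = 1$
$-4353 + y{\left(\left(-16 - 2\right) - 9 \right)} = -4353 + 1 = -4352$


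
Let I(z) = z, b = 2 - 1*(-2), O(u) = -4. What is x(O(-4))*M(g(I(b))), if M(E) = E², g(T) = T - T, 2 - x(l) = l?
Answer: 0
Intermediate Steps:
x(l) = 2 - l
b = 4 (b = 2 + 2 = 4)
g(T) = 0
x(O(-4))*M(g(I(b))) = (2 - 1*(-4))*0² = (2 + 4)*0 = 6*0 = 0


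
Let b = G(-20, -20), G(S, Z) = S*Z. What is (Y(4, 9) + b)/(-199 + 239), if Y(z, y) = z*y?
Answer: 109/10 ≈ 10.900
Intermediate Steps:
Y(z, y) = y*z
b = 400 (b = -20*(-20) = 400)
(Y(4, 9) + b)/(-199 + 239) = (9*4 + 400)/(-199 + 239) = (36 + 400)/40 = (1/40)*436 = 109/10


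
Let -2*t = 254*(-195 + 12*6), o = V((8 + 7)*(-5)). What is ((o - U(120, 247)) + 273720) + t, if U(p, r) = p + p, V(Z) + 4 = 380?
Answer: 289477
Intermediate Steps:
V(Z) = 376 (V(Z) = -4 + 380 = 376)
o = 376
U(p, r) = 2*p
t = 15621 (t = -127*(-195 + 12*6) = -127*(-195 + 72) = -127*(-123) = -1/2*(-31242) = 15621)
((o - U(120, 247)) + 273720) + t = ((376 - 2*120) + 273720) + 15621 = ((376 - 1*240) + 273720) + 15621 = ((376 - 240) + 273720) + 15621 = (136 + 273720) + 15621 = 273856 + 15621 = 289477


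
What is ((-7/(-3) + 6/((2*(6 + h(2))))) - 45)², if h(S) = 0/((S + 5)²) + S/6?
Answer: 5784025/3249 ≈ 1780.2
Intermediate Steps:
h(S) = S/6 (h(S) = 0/((5 + S)²) + S*(⅙) = 0/(5 + S)² + S/6 = 0 + S/6 = S/6)
((-7/(-3) + 6/((2*(6 + h(2))))) - 45)² = ((-7/(-3) + 6/((2*(6 + (⅙)*2)))) - 45)² = ((-7*(-⅓) + 6/((2*(6 + ⅓)))) - 45)² = ((7/3 + 6/((2*(19/3)))) - 45)² = ((7/3 + 6/(38/3)) - 45)² = ((7/3 + 6*(3/38)) - 45)² = ((7/3 + 9/19) - 45)² = (160/57 - 45)² = (-2405/57)² = 5784025/3249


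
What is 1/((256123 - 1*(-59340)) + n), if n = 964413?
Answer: 1/1279876 ≈ 7.8133e-7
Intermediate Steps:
1/((256123 - 1*(-59340)) + n) = 1/((256123 - 1*(-59340)) + 964413) = 1/((256123 + 59340) + 964413) = 1/(315463 + 964413) = 1/1279876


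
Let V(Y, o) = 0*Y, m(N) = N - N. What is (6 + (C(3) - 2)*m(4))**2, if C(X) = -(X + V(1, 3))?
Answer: 36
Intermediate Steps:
m(N) = 0
V(Y, o) = 0
C(X) = -X (C(X) = -(X + 0) = -X)
(6 + (C(3) - 2)*m(4))**2 = (6 + (-1*3 - 2)*0)**2 = (6 + (-3 - 2)*0)**2 = (6 - 5*0)**2 = (6 + 0)**2 = 6**2 = 36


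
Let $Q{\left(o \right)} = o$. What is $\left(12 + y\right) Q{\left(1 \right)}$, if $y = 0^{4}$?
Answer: $12$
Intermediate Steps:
$y = 0$
$\left(12 + y\right) Q{\left(1 \right)} = \left(12 + 0\right) 1 = 12 \cdot 1 = 12$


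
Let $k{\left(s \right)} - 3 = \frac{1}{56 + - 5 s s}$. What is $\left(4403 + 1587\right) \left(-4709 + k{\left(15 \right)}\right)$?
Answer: $- \frac{30133982850}{1069} \approx -2.8189 \cdot 10^{7}$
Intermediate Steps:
$k{\left(s \right)} = 3 + \frac{1}{56 - 5 s^{2}}$ ($k{\left(s \right)} = 3 + \frac{1}{56 + - 5 s s} = 3 + \frac{1}{56 - 5 s^{2}}$)
$\left(4403 + 1587\right) \left(-4709 + k{\left(15 \right)}\right) = \left(4403 + 1587\right) \left(-4709 + \frac{-169 + 15 \cdot 15^{2}}{-56 + 5 \cdot 15^{2}}\right) = 5990 \left(-4709 + \frac{-169 + 15 \cdot 225}{-56 + 5 \cdot 225}\right) = 5990 \left(-4709 + \frac{-169 + 3375}{-56 + 1125}\right) = 5990 \left(-4709 + \frac{1}{1069} \cdot 3206\right) = 5990 \left(-4709 + \frac{3206}{1069}\right) = 5990 \left(- \frac{5030715}{1069}\right) = - \frac{30133982850}{1069}$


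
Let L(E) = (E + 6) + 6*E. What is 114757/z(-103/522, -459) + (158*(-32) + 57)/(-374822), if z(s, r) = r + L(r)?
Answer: -10748780480/343524363 ≈ -31.290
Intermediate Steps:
L(E) = 6 + 7*E (L(E) = (6 + E) + 6*E = 6 + 7*E)
z(s, r) = 6 + 8*r (z(s, r) = r + (6 + 7*r) = 6 + 8*r)
114757/z(-103/522, -459) + (158*(-32) + 57)/(-374822) = 114757/(6 + 8*(-459)) + (158*(-32) + 57)/(-374822) = 114757/(6 - 3672) + (-5056 + 57)*(-1/374822) = 114757/(-3666) - 4999*(-1/374822) = 114757*(-1/3666) + 4999/374822 = -114757/3666 + 4999/374822 = -10748780480/343524363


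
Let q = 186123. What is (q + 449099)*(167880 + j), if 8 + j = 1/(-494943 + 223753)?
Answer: 14459306736134869/135595 ≈ 1.0664e+11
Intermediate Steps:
j = -2169521/271190 (j = -8 + 1/(-494943 + 223753) = -8 + 1/(-271190) = -8 - 1/271190 = -2169521/271190 ≈ -8.0000)
(q + 449099)*(167880 + j) = (186123 + 449099)*(167880 - 2169521/271190) = 635222*(45525207679/271190) = 14459306736134869/135595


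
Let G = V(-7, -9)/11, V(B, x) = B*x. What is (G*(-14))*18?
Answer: -15876/11 ≈ -1443.3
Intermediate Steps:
G = 63/11 (G = -7*(-9)/11 = 63*(1/11) = 63/11 ≈ 5.7273)
(G*(-14))*18 = ((63/11)*(-14))*18 = -882/11*18 = -15876/11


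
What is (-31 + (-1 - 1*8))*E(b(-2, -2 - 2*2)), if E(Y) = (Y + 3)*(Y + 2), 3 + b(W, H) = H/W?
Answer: -240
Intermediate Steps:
b(W, H) = -3 + H/W
E(Y) = (2 + Y)*(3 + Y) (E(Y) = (3 + Y)*(2 + Y) = (2 + Y)*(3 + Y))
(-31 + (-1 - 1*8))*E(b(-2, -2 - 2*2)) = (-31 + (-1 - 1*8))*(6 + (-3 + (-2 - 2*2)/(-2))² + 5*(-3 + (-2 - 2*2)/(-2))) = (-31 + (-1 - 8))*(6 + (-3 + (-2 - 4)*(-½))² + 5*(-3 + (-2 - 4)*(-½))) = (-31 - 9)*(6 + (-3 - 6*(-½))² + 5*(-3 - 6*(-½))) = -40*(6 + (-3 + 3)² + 5*(-3 + 3)) = -40*(6 + 0² + 5*0) = -40*(6 + 0 + 0) = -40*6 = -240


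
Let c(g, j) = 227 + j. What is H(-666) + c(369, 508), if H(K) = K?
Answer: 69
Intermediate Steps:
H(-666) + c(369, 508) = -666 + (227 + 508) = -666 + 735 = 69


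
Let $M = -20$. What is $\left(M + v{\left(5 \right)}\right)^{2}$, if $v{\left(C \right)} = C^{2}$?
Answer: $25$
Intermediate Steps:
$\left(M + v{\left(5 \right)}\right)^{2} = \left(-20 + 5^{2}\right)^{2} = \left(-20 + 25\right)^{2} = 5^{2} = 25$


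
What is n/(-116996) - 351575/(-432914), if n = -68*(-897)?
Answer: 3681711589/12662301586 ≈ 0.29076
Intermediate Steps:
n = 60996
n/(-116996) - 351575/(-432914) = 60996/(-116996) - 351575/(-432914) = 60996*(-1/116996) - 351575*(-1/432914) = -15249/29249 + 351575/432914 = 3681711589/12662301586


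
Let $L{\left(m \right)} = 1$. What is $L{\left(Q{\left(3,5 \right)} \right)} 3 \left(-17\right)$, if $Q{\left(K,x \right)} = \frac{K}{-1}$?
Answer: $-51$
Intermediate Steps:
$Q{\left(K,x \right)} = - K$ ($Q{\left(K,x \right)} = K \left(-1\right) = - K$)
$L{\left(Q{\left(3,5 \right)} \right)} 3 \left(-17\right) = 1 \cdot 3 \left(-17\right) = 3 \left(-17\right) = -51$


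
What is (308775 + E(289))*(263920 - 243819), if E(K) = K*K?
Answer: 7885541896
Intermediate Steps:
E(K) = K²
(308775 + E(289))*(263920 - 243819) = (308775 + 289²)*(263920 - 243819) = (308775 + 83521)*20101 = 392296*20101 = 7885541896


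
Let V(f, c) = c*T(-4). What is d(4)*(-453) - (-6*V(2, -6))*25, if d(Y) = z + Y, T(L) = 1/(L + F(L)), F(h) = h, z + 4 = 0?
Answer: 225/2 ≈ 112.50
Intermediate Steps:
z = -4 (z = -4 + 0 = -4)
T(L) = 1/(2*L) (T(L) = 1/(L + L) = 1/(2*L))
V(f, c) = -c/8 (V(f, c) = c*((½)/(-4)) = c*((½)*(-¼)) = c*(-⅛) = -c/8)
d(Y) = -4 + Y
d(4)*(-453) - (-6*V(2, -6))*25 = (-4 + 4)*(-453) - (-(-3)*(-6)/4)*25 = 0*(-453) - (-6*¾)*25 = 0 - (-9)*25/2 = 0 - 1*(-225/2) = 0 + 225/2 = 225/2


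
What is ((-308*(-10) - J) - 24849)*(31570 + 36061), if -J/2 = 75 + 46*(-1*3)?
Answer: -1480780745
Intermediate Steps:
J = 126 (J = -2*(75 + 46*(-1*3)) = -2*(75 + 46*(-3)) = -2*(75 - 138) = -2*(-63) = 126)
((-308*(-10) - J) - 24849)*(31570 + 36061) = ((-308*(-10) - 1*126) - 24849)*(31570 + 36061) = ((3080 - 126) - 24849)*67631 = (2954 - 24849)*67631 = -21895*67631 = -1480780745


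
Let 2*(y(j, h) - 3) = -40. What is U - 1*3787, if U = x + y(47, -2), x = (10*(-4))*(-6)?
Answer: -3564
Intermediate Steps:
y(j, h) = -17 (y(j, h) = 3 + (1/2)*(-40) = 3 - 20 = -17)
x = 240 (x = -40*(-6) = 240)
U = 223 (U = 240 - 17 = 223)
U - 1*3787 = 223 - 1*3787 = 223 - 3787 = -3564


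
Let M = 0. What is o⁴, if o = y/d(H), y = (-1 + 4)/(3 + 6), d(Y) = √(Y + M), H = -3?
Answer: 1/729 ≈ 0.0013717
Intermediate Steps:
d(Y) = √Y (d(Y) = √(Y + 0) = √Y)
y = ⅓ (y = 3/9 = 3*(⅑) = ⅓ ≈ 0.33333)
o = -I*√3/9 (o = 1/(3*(√(-3))) = 1/(3*((I*√3))) = (-I*√3/3)/3 = -I*√3/9 ≈ -0.19245*I)
o⁴ = (-I*√3/9)⁴ = 1/729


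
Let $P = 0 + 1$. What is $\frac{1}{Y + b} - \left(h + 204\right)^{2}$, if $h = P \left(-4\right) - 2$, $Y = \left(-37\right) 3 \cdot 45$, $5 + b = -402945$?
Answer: $- \frac{15993075781}{407945} \approx -39204.0$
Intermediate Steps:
$P = 1$
$b = -402950$ ($b = -5 - 402945 = -402950$)
$Y = -4995$ ($Y = \left(-111\right) 45 = -4995$)
$h = -6$ ($h = 1 \left(-4\right) - 2 = -4 - 2 = -6$)
$\frac{1}{Y + b} - \left(h + 204\right)^{2} = \frac{1}{-4995 - 402950} - \left(-6 + 204\right)^{2} = \frac{1}{-407945} - 198^{2} = - \frac{1}{407945} - 39204 = - \frac{15993075781}{407945}$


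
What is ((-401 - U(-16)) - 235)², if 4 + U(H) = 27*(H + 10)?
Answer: 220900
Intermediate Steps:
U(H) = 266 + 27*H (U(H) = -4 + 27*(H + 10) = -4 + 27*(10 + H) = -4 + (270 + 27*H) = 266 + 27*H)
((-401 - U(-16)) - 235)² = ((-401 - (266 + 27*(-16))) - 235)² = ((-401 - (266 - 432)) - 235)² = ((-401 - 1*(-166)) - 235)² = ((-401 + 166) - 235)² = (-235 - 235)² = (-470)² = 220900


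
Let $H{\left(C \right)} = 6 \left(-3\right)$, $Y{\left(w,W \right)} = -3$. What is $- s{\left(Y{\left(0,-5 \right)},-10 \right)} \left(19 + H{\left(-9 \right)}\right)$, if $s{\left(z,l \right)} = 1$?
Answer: $-1$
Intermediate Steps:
$H{\left(C \right)} = -18$
$- s{\left(Y{\left(0,-5 \right)},-10 \right)} \left(19 + H{\left(-9 \right)}\right) = - 1 \left(19 - 18\right) = - 1 \cdot 1 = \left(-1\right) 1 = -1$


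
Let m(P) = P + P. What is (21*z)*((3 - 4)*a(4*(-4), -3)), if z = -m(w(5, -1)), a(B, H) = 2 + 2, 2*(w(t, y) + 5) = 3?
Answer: -588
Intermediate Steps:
w(t, y) = -7/2 (w(t, y) = -5 + (1/2)*3 = -5 + 3/2 = -7/2)
m(P) = 2*P
a(B, H) = 4
z = 7 (z = -2*(-7)/2 = -1*(-7) = 7)
(21*z)*((3 - 4)*a(4*(-4), -3)) = (21*7)*((3 - 4)*4) = 147*(-1*4) = 147*(-4) = -588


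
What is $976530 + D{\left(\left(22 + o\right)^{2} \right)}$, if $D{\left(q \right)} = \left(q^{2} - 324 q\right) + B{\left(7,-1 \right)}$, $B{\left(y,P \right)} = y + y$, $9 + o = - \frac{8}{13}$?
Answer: $\frac{27143641149}{28561} \approx 9.5037 \cdot 10^{5}$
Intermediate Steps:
$o = - \frac{125}{13}$ ($o = -9 - \frac{8}{13} = - \frac{125}{13} \approx -9.6154$)
$B{\left(y,P \right)} = 2 y$
$D{\left(q \right)} = 14 + q^{2} - 324 q$ ($D{\left(q \right)} = \left(q^{2} - 324 q\right) + 2 \cdot 7 = \left(q^{2} - 324 q\right) + 14 = 14 + q^{2} - 324 q$)
$976530 + D{\left(\left(22 + o\right)^{2} \right)} = 976530 + \left(14 + \left(\left(22 - \frac{125}{13}\right)^{2}\right)^{2} - 324 \left(22 - \frac{125}{13}\right)^{2}\right) = 976530 + \left(14 + \left(\left(\frac{161}{13}\right)^{2}\right)^{2} - 324 \left(\frac{161}{13}\right)^{2}\right) = 976530 + \left(14 + \left(\frac{25921}{169}\right)^{2} - \frac{8398404}{169}\right) = 976530 + \left(14 + \frac{671898241}{28561} - \frac{8398404}{169}\right) = 976530 - \frac{747032181}{28561} = \frac{27143641149}{28561}$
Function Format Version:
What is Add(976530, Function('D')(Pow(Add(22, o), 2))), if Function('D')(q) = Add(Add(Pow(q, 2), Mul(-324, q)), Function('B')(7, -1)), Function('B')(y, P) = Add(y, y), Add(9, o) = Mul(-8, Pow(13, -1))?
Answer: Rational(27143641149, 28561) ≈ 9.5037e+5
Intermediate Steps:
o = Rational(-125, 13) (o = Add(-9, Mul(-8, Pow(13, -1))) = Add(-9, Mul(-8, Rational(1, 13))) = Add(-9, Rational(-8, 13)) = Rational(-125, 13) ≈ -9.6154)
Function('B')(y, P) = Mul(2, y)
Function('D')(q) = Add(14, Pow(q, 2), Mul(-324, q)) (Function('D')(q) = Add(Add(Pow(q, 2), Mul(-324, q)), Mul(2, 7)) = Add(Add(Pow(q, 2), Mul(-324, q)), 14) = Add(14, Pow(q, 2), Mul(-324, q)))
Add(976530, Function('D')(Pow(Add(22, o), 2))) = Add(976530, Add(14, Pow(Pow(Add(22, Rational(-125, 13)), 2), 2), Mul(-324, Pow(Add(22, Rational(-125, 13)), 2)))) = Add(976530, Add(14, Pow(Pow(Rational(161, 13), 2), 2), Mul(-324, Pow(Rational(161, 13), 2)))) = Add(976530, Add(14, Pow(Rational(25921, 169), 2), Mul(-324, Rational(25921, 169)))) = Add(976530, Add(14, Rational(671898241, 28561), Rational(-8398404, 169))) = Add(976530, Rational(-747032181, 28561)) = Rational(27143641149, 28561)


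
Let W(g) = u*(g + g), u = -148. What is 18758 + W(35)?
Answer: 8398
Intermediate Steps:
W(g) = -296*g (W(g) = -148*(g + g) = -296*g)
18758 + W(35) = 18758 - 296*35 = 18758 - 10360 = 8398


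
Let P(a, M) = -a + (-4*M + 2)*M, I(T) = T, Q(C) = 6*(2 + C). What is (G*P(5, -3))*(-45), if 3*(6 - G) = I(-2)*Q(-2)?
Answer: 12690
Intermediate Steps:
Q(C) = 12 + 6*C
P(a, M) = -a + M*(2 - 4*M) (P(a, M) = -a + (2 - 4*M)*M = -a + M*(2 - 4*M))
G = 6 (G = 6 - (-2)*(12 + 6*(-2))/3 = 6 - (-2)*(12 - 12)/3 = 6 - (-2)*0/3 = 6 - ⅓*0 = 6 + 0 = 6)
(G*P(5, -3))*(-45) = (6*(-1*5 - 4*(-3)² + 2*(-3)))*(-45) = (6*(-5 - 4*9 - 6))*(-45) = (6*(-5 - 36 - 6))*(-45) = (6*(-47))*(-45) = -282*(-45) = 12690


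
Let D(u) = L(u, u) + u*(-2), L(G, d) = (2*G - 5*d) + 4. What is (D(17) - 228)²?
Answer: 95481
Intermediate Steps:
L(G, d) = 4 - 5*d + 2*G (L(G, d) = (-5*d + 2*G) + 4 = 4 - 5*d + 2*G)
D(u) = 4 - 5*u (D(u) = (4 - 5*u + 2*u) + u*(-2) = (4 - 3*u) - 2*u = 4 - 5*u)
(D(17) - 228)² = ((4 - 5*17) - 228)² = ((4 - 85) - 228)² = (-81 - 228)² = (-309)² = 95481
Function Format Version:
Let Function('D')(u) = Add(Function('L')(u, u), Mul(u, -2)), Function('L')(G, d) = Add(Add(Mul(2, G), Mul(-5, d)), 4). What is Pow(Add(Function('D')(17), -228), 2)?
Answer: 95481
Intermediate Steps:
Function('L')(G, d) = Add(4, Mul(-5, d), Mul(2, G)) (Function('L')(G, d) = Add(Add(Mul(-5, d), Mul(2, G)), 4) = Add(4, Mul(-5, d), Mul(2, G)))
Function('D')(u) = Add(4, Mul(-5, u)) (Function('D')(u) = Add(Add(4, Mul(-5, u), Mul(2, u)), Mul(u, -2)) = Add(Add(4, Mul(-3, u)), Mul(-2, u)) = Add(4, Mul(-5, u)))
Pow(Add(Function('D')(17), -228), 2) = Pow(Add(Add(4, Mul(-5, 17)), -228), 2) = Pow(Add(Add(4, -85), -228), 2) = Pow(Add(-81, -228), 2) = Pow(-309, 2) = 95481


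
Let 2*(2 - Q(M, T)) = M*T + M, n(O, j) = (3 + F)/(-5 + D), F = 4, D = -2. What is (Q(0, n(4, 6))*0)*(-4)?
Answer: 0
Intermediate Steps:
n(O, j) = -1 (n(O, j) = (3 + 4)/(-5 - 2) = 7/(-7) = 7*(-⅐) = -1)
Q(M, T) = 2 - M/2 - M*T/2 (Q(M, T) = 2 - (M*T + M)/2 = 2 - (M + M*T)/2 = 2 + (-M/2 - M*T/2) = 2 - M/2 - M*T/2)
(Q(0, n(4, 6))*0)*(-4) = ((2 - ½*0 - ½*0*(-1))*0)*(-4) = ((2 + 0 + 0)*0)*(-4) = (2*0)*(-4) = 0*(-4) = 0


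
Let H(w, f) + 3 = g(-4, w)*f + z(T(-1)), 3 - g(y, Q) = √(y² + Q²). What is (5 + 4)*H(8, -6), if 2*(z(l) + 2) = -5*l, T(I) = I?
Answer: -369/2 + 216*√5 ≈ 298.49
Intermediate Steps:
z(l) = -2 - 5*l/2 (z(l) = -2 + (-5*l)/2 = -2 - 5*l/2)
g(y, Q) = 3 - √(Q² + y²) (g(y, Q) = 3 - √(y² + Q²) = 3 - √(Q² + y²))
H(w, f) = -5/2 + f*(3 - √(16 + w²)) (H(w, f) = -3 + ((3 - √(w² + (-4)²))*f + (-2 - 5/2*(-1))) = -3 + ((3 - √(w² + 16))*f + (-2 + 5/2)) = -3 + ((3 - √(16 + w²))*f + ½) = -3 + (f*(3 - √(16 + w²)) + ½) = -3 + (½ + f*(3 - √(16 + w²))) = -5/2 + f*(3 - √(16 + w²)))
(5 + 4)*H(8, -6) = (5 + 4)*(-5/2 + 3*(-6) - 1*(-6)*√(16 + 8²)) = 9*(-5/2 - 18 - 1*(-6)*√(16 + 64)) = 9*(-5/2 - 18 - 1*(-6)*√80) = 9*(-5/2 - 18 - 1*(-6)*4*√5) = 9*(-5/2 - 18 + 24*√5) = 9*(-41/2 + 24*√5) = -369/2 + 216*√5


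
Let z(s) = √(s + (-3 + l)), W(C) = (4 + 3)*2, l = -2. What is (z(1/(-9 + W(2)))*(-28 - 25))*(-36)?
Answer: 3816*I*√30/5 ≈ 4180.2*I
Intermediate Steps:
W(C) = 14 (W(C) = 7*2 = 14)
z(s) = √(-5 + s) (z(s) = √(s + (-3 - 2)) = √(s - 5) = √(-5 + s))
(z(1/(-9 + W(2)))*(-28 - 25))*(-36) = (√(-5 + 1/(-9 + 14))*(-28 - 25))*(-36) = (√(-5 + 1/5)*(-53))*(-36) = (√(-5 + ⅕)*(-53))*(-36) = (√(-24/5)*(-53))*(-36) = ((2*I*√30/5)*(-53))*(-36) = -106*I*√30/5*(-36) = 3816*I*√30/5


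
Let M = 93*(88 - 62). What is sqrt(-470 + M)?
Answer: 2*sqrt(487) ≈ 44.136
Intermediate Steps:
M = 2418 (M = 93*26 = 2418)
sqrt(-470 + M) = sqrt(-470 + 2418) = sqrt(1948) = 2*sqrt(487)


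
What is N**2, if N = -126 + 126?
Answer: 0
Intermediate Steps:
N = 0
N**2 = 0**2 = 0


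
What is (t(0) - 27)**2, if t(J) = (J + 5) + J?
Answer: 484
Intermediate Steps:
t(J) = 5 + 2*J (t(J) = (5 + J) + J = 5 + 2*J)
(t(0) - 27)**2 = ((5 + 2*0) - 27)**2 = ((5 + 0) - 27)**2 = (5 - 27)**2 = (-22)**2 = 484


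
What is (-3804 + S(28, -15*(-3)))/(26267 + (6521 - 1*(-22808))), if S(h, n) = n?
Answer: -1253/18532 ≈ -0.067613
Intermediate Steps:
(-3804 + S(28, -15*(-3)))/(26267 + (6521 - 1*(-22808))) = (-3804 - 15*(-3))/(26267 + (6521 - 1*(-22808))) = (-3804 + 45)/(26267 + (6521 + 22808)) = -3759/(26267 + 29329) = -3759/55596 = -3759*1/55596 = -1253/18532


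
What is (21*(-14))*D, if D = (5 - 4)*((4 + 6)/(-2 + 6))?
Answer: -735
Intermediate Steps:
D = 5/2 (D = 1*(10/4) = 1*(10*(1/4)) = 1*(5/2) = 5/2 ≈ 2.5000)
(21*(-14))*D = (21*(-14))*(5/2) = -294*5/2 = -735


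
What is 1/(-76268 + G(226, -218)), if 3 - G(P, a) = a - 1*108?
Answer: -1/75939 ≈ -1.3168e-5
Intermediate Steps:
G(P, a) = 111 - a (G(P, a) = 3 - (a - 1*108) = 3 - (a - 108) = 3 - (-108 + a) = 3 + (108 - a) = 111 - a)
1/(-76268 + G(226, -218)) = 1/(-76268 + (111 - 1*(-218))) = 1/(-76268 + (111 + 218)) = 1/(-76268 + 329) = 1/(-75939) = -1/75939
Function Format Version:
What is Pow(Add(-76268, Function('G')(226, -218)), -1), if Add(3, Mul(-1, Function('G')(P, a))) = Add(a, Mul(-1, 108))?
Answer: Rational(-1, 75939) ≈ -1.3168e-5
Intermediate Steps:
Function('G')(P, a) = Add(111, Mul(-1, a)) (Function('G')(P, a) = Add(3, Mul(-1, Add(a, Mul(-1, 108)))) = Add(3, Mul(-1, Add(a, -108))) = Add(3, Mul(-1, Add(-108, a))) = Add(3, Add(108, Mul(-1, a))) = Add(111, Mul(-1, a)))
Pow(Add(-76268, Function('G')(226, -218)), -1) = Pow(Add(-76268, Add(111, Mul(-1, -218))), -1) = Pow(Add(-76268, Add(111, 218)), -1) = Pow(Add(-76268, 329), -1) = Pow(-75939, -1) = Rational(-1, 75939)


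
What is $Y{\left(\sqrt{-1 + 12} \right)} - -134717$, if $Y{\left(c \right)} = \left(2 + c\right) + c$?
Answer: $134719 + 2 \sqrt{11} \approx 1.3473 \cdot 10^{5}$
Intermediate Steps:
$Y{\left(c \right)} = 2 + 2 c$
$Y{\left(\sqrt{-1 + 12} \right)} - -134717 = \left(2 + 2 \sqrt{-1 + 12}\right) - -134717 = \left(2 + 2 \sqrt{11}\right) + 134717 = 134719 + 2 \sqrt{11}$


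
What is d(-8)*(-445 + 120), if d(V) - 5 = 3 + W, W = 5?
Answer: -4225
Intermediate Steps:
d(V) = 13 (d(V) = 5 + (3 + 5) = 5 + 8 = 13)
d(-8)*(-445 + 120) = 13*(-445 + 120) = 13*(-325) = -4225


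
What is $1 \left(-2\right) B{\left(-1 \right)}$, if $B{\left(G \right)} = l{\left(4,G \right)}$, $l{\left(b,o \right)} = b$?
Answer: $-8$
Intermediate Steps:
$B{\left(G \right)} = 4$
$1 \left(-2\right) B{\left(-1 \right)} = 1 \left(-2\right) 4 = \left(-2\right) 4 = -8$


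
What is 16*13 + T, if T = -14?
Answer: 194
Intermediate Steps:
16*13 + T = 16*13 - 14 = 208 - 14 = 194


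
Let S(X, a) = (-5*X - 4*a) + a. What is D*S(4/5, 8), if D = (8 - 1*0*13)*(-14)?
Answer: 3136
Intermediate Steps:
S(X, a) = -5*X - 3*a
D = -112 (D = (8 + 0*13)*(-14) = (8 + 0)*(-14) = 8*(-14) = -112)
D*S(4/5, 8) = -112*(-20/5 - 3*8) = -112*(-20/5 - 24) = -112*(-5*4/5 - 24) = -112*(-4 - 24) = -112*(-28) = 3136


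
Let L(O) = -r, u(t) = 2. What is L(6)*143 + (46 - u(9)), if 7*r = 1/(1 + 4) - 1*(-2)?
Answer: -33/35 ≈ -0.94286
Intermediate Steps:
r = 11/35 (r = (1/(1 + 4) - 1*(-2))/7 = (1/5 + 2)/7 = (1/7)*(11/5) = 11/35 ≈ 0.31429)
L(O) = -11/35 (L(O) = -1*11/35 = -11/35)
L(6)*143 + (46 - u(9)) = -11/35*143 + (46 - 1*2) = -1573/35 + (46 - 2) = -1573/35 + 44 = -33/35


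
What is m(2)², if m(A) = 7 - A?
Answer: 25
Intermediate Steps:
m(2)² = (7 - 1*2)² = (7 - 2)² = 5² = 25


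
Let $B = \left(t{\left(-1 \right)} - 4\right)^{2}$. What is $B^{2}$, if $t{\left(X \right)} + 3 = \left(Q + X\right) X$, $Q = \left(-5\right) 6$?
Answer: $331776$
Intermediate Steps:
$Q = -30$
$t{\left(X \right)} = -3 + X \left(-30 + X\right)$ ($t{\left(X \right)} = -3 + \left(-30 + X\right) X = -3 + X \left(-30 + X\right)$)
$B = 576$ ($B = \left(\left(-3 + \left(-1\right)^{2} - -30\right) - 4\right)^{2} = \left(\left(-3 + 1 + 30\right) - 4\right)^{2} = \left(28 - 4\right)^{2} = 24^{2} = 576$)
$B^{2} = 576^{2} = 331776$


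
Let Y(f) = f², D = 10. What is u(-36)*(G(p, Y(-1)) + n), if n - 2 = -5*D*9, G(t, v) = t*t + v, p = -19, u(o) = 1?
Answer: -86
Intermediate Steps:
G(t, v) = v + t² (G(t, v) = t² + v = v + t²)
n = -448 (n = 2 - 5*10*9 = 2 - 50*9 = 2 - 450 = -448)
u(-36)*(G(p, Y(-1)) + n) = 1*(((-1)² + (-19)²) - 448) = 1*((1 + 361) - 448) = 1*(362 - 448) = 1*(-86) = -86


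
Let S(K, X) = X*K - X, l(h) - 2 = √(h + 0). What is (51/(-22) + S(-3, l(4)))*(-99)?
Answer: 3627/2 ≈ 1813.5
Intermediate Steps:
l(h) = 2 + √h (l(h) = 2 + √(h + 0) = 2 + √h)
S(K, X) = -X + K*X (S(K, X) = K*X - X = -X + K*X)
(51/(-22) + S(-3, l(4)))*(-99) = (51/(-22) + (2 + √4)*(-1 - 3))*(-99) = (51*(-1/22) + (2 + 2)*(-4))*(-99) = (-51/22 + 4*(-4))*(-99) = (-51/22 - 16)*(-99) = -403/22*(-99) = 3627/2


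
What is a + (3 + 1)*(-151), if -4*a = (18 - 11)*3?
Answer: -2437/4 ≈ -609.25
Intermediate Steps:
a = -21/4 (a = -(18 - 11)*3/4 = -7*3/4 = -¼*21 = -21/4 ≈ -5.2500)
a + (3 + 1)*(-151) = -21/4 + (3 + 1)*(-151) = -21/4 + 4*(-151) = -21/4 - 604 = -2437/4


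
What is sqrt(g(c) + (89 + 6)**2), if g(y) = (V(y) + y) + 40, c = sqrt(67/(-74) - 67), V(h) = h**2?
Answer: sqrt(49268090 + 370*I*sqrt(14874))/74 ≈ 94.853 + 0.043438*I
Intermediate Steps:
c = 5*I*sqrt(14874)/74 (c = sqrt(67*(-1/74) - 67) = sqrt(-67/74 - 67) = sqrt(-5025/74) = 5*I*sqrt(14874)/74 ≈ 8.2405*I)
g(y) = 40 + y + y**2 (g(y) = (y**2 + y) + 40 = (y + y**2) + 40 = 40 + y + y**2)
sqrt(g(c) + (89 + 6)**2) = sqrt((40 + 5*I*sqrt(14874)/74 + (5*I*sqrt(14874)/74)**2) + (89 + 6)**2) = sqrt((40 + 5*I*sqrt(14874)/74 - 5025/74) + 95**2) = sqrt((-2065/74 + 5*I*sqrt(14874)/74) + 9025) = sqrt(665785/74 + 5*I*sqrt(14874)/74)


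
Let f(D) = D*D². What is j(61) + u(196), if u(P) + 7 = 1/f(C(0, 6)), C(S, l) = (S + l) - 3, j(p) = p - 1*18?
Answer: 973/27 ≈ 36.037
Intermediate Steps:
j(p) = -18 + p (j(p) = p - 18 = -18 + p)
C(S, l) = -3 + S + l
f(D) = D³
u(P) = -188/27 (u(P) = -7 + 1/((-3 + 0 + 6)³) = -7 + 1/(3³) = -7 + 1/27 = -188/27)
j(61) + u(196) = (-18 + 61) - 188/27 = 43 - 188/27 = 973/27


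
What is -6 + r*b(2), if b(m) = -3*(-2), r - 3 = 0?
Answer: 12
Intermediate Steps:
r = 3 (r = 3 + 0 = 3)
b(m) = 6
-6 + r*b(2) = -6 + 3*6 = -6 + 18 = 12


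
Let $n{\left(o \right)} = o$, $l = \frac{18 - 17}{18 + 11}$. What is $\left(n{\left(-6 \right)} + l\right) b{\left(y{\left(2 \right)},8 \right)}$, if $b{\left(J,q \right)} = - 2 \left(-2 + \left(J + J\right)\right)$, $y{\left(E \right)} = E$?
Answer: $\frac{692}{29} \approx 23.862$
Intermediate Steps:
$l = \frac{1}{29}$ ($l = 1 \cdot \frac{1}{29} = \frac{1}{29} \approx 0.034483$)
$b{\left(J,q \right)} = 4 - 4 J$ ($b{\left(J,q \right)} = - 2 \left(-2 + 2 J\right) = 4 - 4 J$)
$\left(n{\left(-6 \right)} + l\right) b{\left(y{\left(2 \right)},8 \right)} = \left(-6 + \frac{1}{29}\right) \left(4 - 8\right) = - \frac{173 \left(4 - 8\right)}{29} = \left(- \frac{173}{29}\right) \left(-4\right) = \frac{692}{29}$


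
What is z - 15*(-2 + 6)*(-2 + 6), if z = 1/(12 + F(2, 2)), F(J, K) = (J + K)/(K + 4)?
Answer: -9117/38 ≈ -239.92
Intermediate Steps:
F(J, K) = (J + K)/(4 + K)
z = 3/38 (z = 1/(12 + (2 + 2)/(4 + 2)) = 1/(12 + 4/6) = 1/(12 + (⅙)*4) = 1/(12 + ⅔) = 1/(38/3) = 3/38 ≈ 0.078947)
z - 15*(-2 + 6)*(-2 + 6) = 3/38 - 15*(-2 + 6)*(-2 + 6) = 3/38 - 60*4 = 3/38 - 15*16 = 3/38 - 240 = -9117/38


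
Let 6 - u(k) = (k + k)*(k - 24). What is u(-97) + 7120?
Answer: -16348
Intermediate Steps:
u(k) = 6 - 2*k*(-24 + k) (u(k) = 6 - (k + k)*(k - 24) = 6 - 2*k*(-24 + k))
u(-97) + 7120 = (6 - 2*(-97)² + 48*(-97)) + 7120 = (6 - 2*9409 - 4656) + 7120 = (6 - 18818 - 4656) + 7120 = -23468 + 7120 = -16348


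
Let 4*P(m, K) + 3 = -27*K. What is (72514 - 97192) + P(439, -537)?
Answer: -21054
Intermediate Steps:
P(m, K) = -¾ - 27*K/4 (P(m, K) = -¾ + (-27*K)/4 = -¾ - 27*K/4)
(72514 - 97192) + P(439, -537) = (72514 - 97192) + (-¾ - 27/4*(-537)) = -24678 + (-¾ + 14499/4) = -24678 + 3624 = -21054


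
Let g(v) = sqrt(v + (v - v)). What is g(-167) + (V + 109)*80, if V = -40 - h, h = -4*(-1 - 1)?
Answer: 4880 + I*sqrt(167) ≈ 4880.0 + 12.923*I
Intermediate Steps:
g(v) = sqrt(v) (g(v) = sqrt(v + 0) = sqrt(v))
h = 8 (h = -4*(-2) = 8)
V = -48 (V = -40 - 1*8 = -40 - 8 = -48)
g(-167) + (V + 109)*80 = sqrt(-167) + (-48 + 109)*80 = I*sqrt(167) + 61*80 = I*sqrt(167) + 4880 = 4880 + I*sqrt(167)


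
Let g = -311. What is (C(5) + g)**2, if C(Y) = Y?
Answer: 93636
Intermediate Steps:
(C(5) + g)**2 = (5 - 311)**2 = (-306)**2 = 93636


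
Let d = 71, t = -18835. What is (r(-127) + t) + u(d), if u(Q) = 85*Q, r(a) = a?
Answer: -12927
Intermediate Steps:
(r(-127) + t) + u(d) = (-127 - 18835) + 85*71 = -18962 + 6035 = -12927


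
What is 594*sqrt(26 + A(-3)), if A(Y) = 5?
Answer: 594*sqrt(31) ≈ 3307.3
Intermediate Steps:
594*sqrt(26 + A(-3)) = 594*sqrt(26 + 5) = 594*sqrt(31)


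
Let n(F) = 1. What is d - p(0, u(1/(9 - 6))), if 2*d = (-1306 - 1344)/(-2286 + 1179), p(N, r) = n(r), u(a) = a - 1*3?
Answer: 218/1107 ≈ 0.19693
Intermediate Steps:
u(a) = -3 + a (u(a) = a - 3 = -3 + a)
p(N, r) = 1
d = 1325/1107 (d = ((-1306 - 1344)/(-2286 + 1179))/2 = (-2650/(-1107))/2 = (-2650*(-1/1107))/2 = (1/2)*(2650/1107) = 1325/1107 ≈ 1.1969)
d - p(0, u(1/(9 - 6))) = 1325/1107 - 1*1 = 1325/1107 - 1 = 218/1107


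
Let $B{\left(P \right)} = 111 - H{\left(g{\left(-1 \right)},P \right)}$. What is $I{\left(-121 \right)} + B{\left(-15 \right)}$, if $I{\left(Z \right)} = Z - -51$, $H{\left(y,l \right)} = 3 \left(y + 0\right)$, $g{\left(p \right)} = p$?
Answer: $44$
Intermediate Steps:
$H{\left(y,l \right)} = 3 y$
$I{\left(Z \right)} = 51 + Z$ ($I{\left(Z \right)} = Z + 51 = 51 + Z$)
$B{\left(P \right)} = 114$ ($B{\left(P \right)} = 111 - 3 \left(-1\right) = 111 - -3 = 111 + 3 = 114$)
$I{\left(-121 \right)} + B{\left(-15 \right)} = \left(51 - 121\right) + 114 = -70 + 114 = 44$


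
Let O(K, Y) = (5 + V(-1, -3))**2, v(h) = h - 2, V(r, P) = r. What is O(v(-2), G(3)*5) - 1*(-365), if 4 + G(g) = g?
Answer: 381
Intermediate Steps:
G(g) = -4 + g
v(h) = -2 + h
O(K, Y) = 16 (O(K, Y) = (5 - 1)**2 = 4**2 = 16)
O(v(-2), G(3)*5) - 1*(-365) = 16 - 1*(-365) = 16 + 365 = 381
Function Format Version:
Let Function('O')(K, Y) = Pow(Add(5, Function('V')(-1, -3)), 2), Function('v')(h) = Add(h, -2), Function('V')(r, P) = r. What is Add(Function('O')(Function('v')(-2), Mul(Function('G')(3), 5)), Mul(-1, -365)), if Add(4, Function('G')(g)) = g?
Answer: 381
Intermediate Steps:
Function('G')(g) = Add(-4, g)
Function('v')(h) = Add(-2, h)
Function('O')(K, Y) = 16 (Function('O')(K, Y) = Pow(Add(5, -1), 2) = Pow(4, 2) = 16)
Add(Function('O')(Function('v')(-2), Mul(Function('G')(3), 5)), Mul(-1, -365)) = Add(16, Mul(-1, -365)) = Add(16, 365) = 381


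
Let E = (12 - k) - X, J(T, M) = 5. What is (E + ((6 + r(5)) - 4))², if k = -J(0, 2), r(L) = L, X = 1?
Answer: 529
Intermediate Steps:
k = -5 (k = -1*5 = -5)
E = 16 (E = (12 - 1*(-5)) - 1*1 = (12 + 5) - 1 = 17 - 1 = 16)
(E + ((6 + r(5)) - 4))² = (16 + ((6 + 5) - 4))² = (16 + (11 - 4))² = (16 + 7)² = 23² = 529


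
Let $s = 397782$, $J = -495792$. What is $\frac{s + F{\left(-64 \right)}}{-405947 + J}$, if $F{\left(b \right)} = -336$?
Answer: $- \frac{397446}{901739} \approx -0.44075$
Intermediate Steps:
$\frac{s + F{\left(-64 \right)}}{-405947 + J} = \frac{397782 - 336}{-405947 - 495792} = \frac{397446}{-901739} = 397446 \left(- \frac{1}{901739}\right) = - \frac{397446}{901739}$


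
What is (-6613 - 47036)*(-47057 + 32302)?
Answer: 791590995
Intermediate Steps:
(-6613 - 47036)*(-47057 + 32302) = -53649*(-14755) = 791590995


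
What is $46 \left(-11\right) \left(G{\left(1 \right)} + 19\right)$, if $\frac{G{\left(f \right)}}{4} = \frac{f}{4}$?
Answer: $-10120$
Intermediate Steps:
$G{\left(f \right)} = f$ ($G{\left(f \right)} = 4 \frac{f}{4} = f$)
$46 \left(-11\right) \left(G{\left(1 \right)} + 19\right) = 46 \left(-11\right) \left(1 + 19\right) = \left(-506\right) 20 = -10120$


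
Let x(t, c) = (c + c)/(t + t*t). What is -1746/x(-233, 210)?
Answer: -7865148/35 ≈ -2.2472e+5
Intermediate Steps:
x(t, c) = 2*c/(t + t²) (x(t, c) = (2*c)/(t + t²) = 2*c/(t + t²))
-1746/x(-233, 210) = -1746/(2*210/(-233*(1 - 233))) = -1746/(2*210*(-1/233)/(-232)) = -1746/(2*210*(-1/233)*(-1/232)) = -1746/105/13514 = -1746*13514/105 = -7865148/35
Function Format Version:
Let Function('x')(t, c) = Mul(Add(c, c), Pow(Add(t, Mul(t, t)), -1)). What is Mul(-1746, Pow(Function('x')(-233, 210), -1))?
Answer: Rational(-7865148, 35) ≈ -2.2472e+5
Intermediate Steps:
Function('x')(t, c) = Mul(2, c, Pow(Add(t, Pow(t, 2)), -1)) (Function('x')(t, c) = Mul(Mul(2, c), Pow(Add(t, Pow(t, 2)), -1)) = Mul(2, c, Pow(Add(t, Pow(t, 2)), -1)))
Mul(-1746, Pow(Function('x')(-233, 210), -1)) = Mul(-1746, Pow(Mul(2, 210, Pow(-233, -1), Pow(Add(1, -233), -1)), -1)) = Mul(-1746, Pow(Mul(2, 210, Rational(-1, 233), Pow(-232, -1)), -1)) = Mul(-1746, Pow(Mul(2, 210, Rational(-1, 233), Rational(-1, 232)), -1)) = Mul(-1746, Pow(Rational(105, 13514), -1)) = Mul(-1746, Rational(13514, 105)) = Rational(-7865148, 35)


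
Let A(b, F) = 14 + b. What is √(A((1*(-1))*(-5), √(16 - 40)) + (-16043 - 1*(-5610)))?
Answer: I*√10414 ≈ 102.05*I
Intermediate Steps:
√(A((1*(-1))*(-5), √(16 - 40)) + (-16043 - 1*(-5610))) = √((14 + (1*(-1))*(-5)) + (-16043 - 1*(-5610))) = √((14 - 1*(-5)) + (-16043 + 5610)) = √((14 + 5) - 10433) = √(19 - 10433) = √(-10414) = I*√10414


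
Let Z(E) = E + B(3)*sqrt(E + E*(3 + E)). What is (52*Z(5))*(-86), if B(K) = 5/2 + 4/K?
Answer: -22360 - 51428*sqrt(5) ≈ -1.3736e+5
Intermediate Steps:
B(K) = 5/2 + 4/K (B(K) = 5*(1/2) + 4/K = 5/2 + 4/K)
Z(E) = E + 23*sqrt(E + E*(3 + E))/6 (Z(E) = E + (5/2 + 4/3)*sqrt(E + E*(3 + E)) = E + 23*sqrt(E + E*(3 + E))/6)
(52*Z(5))*(-86) = (52*(5 + 23*sqrt(5*(4 + 5))/6))*(-86) = (52*(5 + 23*sqrt(5*9)/6))*(-86) = (52*(5 + 23*sqrt(45)/6))*(-86) = (52*(5 + 23*(3*sqrt(5))/6))*(-86) = (52*(5 + 23*sqrt(5)/2))*(-86) = (260 + 598*sqrt(5))*(-86) = -22360 - 51428*sqrt(5)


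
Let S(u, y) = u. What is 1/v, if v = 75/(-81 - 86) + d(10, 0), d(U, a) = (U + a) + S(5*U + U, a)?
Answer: 167/11615 ≈ 0.014378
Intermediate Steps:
d(U, a) = a + 7*U (d(U, a) = (U + a) + (5*U + U) = (U + a) + 6*U = a + 7*U)
v = 11615/167 (v = 75/(-81 - 86) + (0 + 7*10) = 75/(-167) + (0 + 70) = 75*(-1/167) + 70 = -75/167 + 70 = 11615/167 ≈ 69.551)
1/v = 1/(11615/167) = 167/11615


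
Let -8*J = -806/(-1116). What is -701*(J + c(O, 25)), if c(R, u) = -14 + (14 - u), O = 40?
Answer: 2532713/144 ≈ 17588.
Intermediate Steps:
J = -13/144 (J = -(-403)/(4*(-1116)) = -(-403)*(-1)/(4*1116) = -⅛*13/18 = -13/144 ≈ -0.090278)
c(R, u) = -u
-701*(J + c(O, 25)) = -701*(-13/144 - 1*25) = -701*(-13/144 - 25) = -701*(-3613/144) = 2532713/144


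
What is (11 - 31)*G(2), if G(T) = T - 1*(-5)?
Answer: -140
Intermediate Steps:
G(T) = 5 + T (G(T) = T + 5 = 5 + T)
(11 - 31)*G(2) = (11 - 31)*(5 + 2) = -20*7 = -140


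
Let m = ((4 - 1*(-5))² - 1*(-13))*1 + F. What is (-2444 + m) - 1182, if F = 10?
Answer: -3522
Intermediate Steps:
m = 104 (m = ((4 - 1*(-5))² - 1*(-13))*1 + 10 = ((4 + 5)² + 13)*1 + 10 = (9² + 13)*1 + 10 = (81 + 13)*1 + 10 = 94*1 + 10 = 94 + 10 = 104)
(-2444 + m) - 1182 = (-2444 + 104) - 1182 = -2340 - 1182 = -3522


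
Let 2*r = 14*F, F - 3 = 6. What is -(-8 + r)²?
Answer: -3025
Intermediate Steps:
F = 9 (F = 3 + 6 = 9)
r = 63 (r = (14*9)/2 = (½)*126 = 63)
-(-8 + r)² = -(-8 + 63)² = -1*55² = -1*3025 = -3025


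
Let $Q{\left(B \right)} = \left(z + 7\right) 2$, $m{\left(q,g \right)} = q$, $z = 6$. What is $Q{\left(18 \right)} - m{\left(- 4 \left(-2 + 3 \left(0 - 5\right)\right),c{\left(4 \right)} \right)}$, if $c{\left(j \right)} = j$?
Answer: $-42$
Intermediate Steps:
$Q{\left(B \right)} = 26$ ($Q{\left(B \right)} = \left(6 + 7\right) 2 = 13 \cdot 2 = 26$)
$Q{\left(18 \right)} - m{\left(- 4 \left(-2 + 3 \left(0 - 5\right)\right),c{\left(4 \right)} \right)} = 26 - - 4 \left(-2 + 3 \left(0 - 5\right)\right) = 26 - - 4 \left(-2 + 3 \left(-5\right)\right) = 26 - - 4 \left(-2 - 15\right) = 26 - \left(-4\right) \left(-17\right) = 26 - 68 = -42$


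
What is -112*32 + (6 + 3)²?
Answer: -3503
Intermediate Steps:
-112*32 + (6 + 3)² = -3584 + 9² = -3584 + 81 = -3503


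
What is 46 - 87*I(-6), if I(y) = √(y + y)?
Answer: 46 - 174*I*√3 ≈ 46.0 - 301.38*I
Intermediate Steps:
I(y) = √2*√y (I(y) = √(2*y) = √2*√y)
46 - 87*I(-6) = 46 - 87*√2*√(-6) = 46 - 87*√2*I*√6 = 46 - 174*I*√3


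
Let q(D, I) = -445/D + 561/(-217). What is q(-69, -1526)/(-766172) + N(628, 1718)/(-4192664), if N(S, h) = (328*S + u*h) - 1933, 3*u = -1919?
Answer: 366639740353823/1717778367340728 ≈ 0.21344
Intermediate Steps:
u = -1919/3 (u = (⅓)*(-1919) = -1919/3 ≈ -639.67)
q(D, I) = -561/217 - 445/D (q(D, I) = -445/D + 561*(-1/217) = -445/D - 561/217 = -561/217 - 445/D)
N(S, h) = -1933 + 328*S - 1919*h/3 (N(S, h) = (328*S - 1919*h/3) - 1933 = -1933 + 328*S - 1919*h/3)
q(-69, -1526)/(-766172) + N(628, 1718)/(-4192664) = (-561/217 - 445/(-69))/(-766172) + (-1933 + 328*628 - 1919/3*1718)/(-4192664) = (-561/217 - 445*(-1/69))*(-1/766172) + (-1933 + 205984 - 3296842/3)*(-1/4192664) = (-561/217 + 445/69)*(-1/766172) - 2684689/3*(-1/4192664) = (57856/14973)*(-1/766172) + 383527/1796856 = -14464/2867973339 + 383527/1796856 = 366639740353823/1717778367340728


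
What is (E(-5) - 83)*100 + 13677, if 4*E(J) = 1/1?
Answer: 5402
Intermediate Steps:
E(J) = ¼ (E(J) = (¼)/1 = (¼)*1 = ¼)
(E(-5) - 83)*100 + 13677 = (¼ - 83)*100 + 13677 = -331/4*100 + 13677 = -8275 + 13677 = 5402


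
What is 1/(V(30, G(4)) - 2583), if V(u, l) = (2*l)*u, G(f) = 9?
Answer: -1/2043 ≈ -0.00048948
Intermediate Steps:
V(u, l) = 2*l*u
1/(V(30, G(4)) - 2583) = 1/(2*9*30 - 2583) = 1/(540 - 2583) = 1/(-2043) = -1/2043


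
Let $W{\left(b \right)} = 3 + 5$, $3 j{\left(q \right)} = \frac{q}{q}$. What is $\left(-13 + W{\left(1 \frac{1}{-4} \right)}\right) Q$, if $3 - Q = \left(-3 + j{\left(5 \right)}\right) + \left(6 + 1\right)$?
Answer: $\frac{20}{3} \approx 6.6667$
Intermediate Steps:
$j{\left(q \right)} = \frac{1}{3}$ ($j{\left(q \right)} = \frac{q \frac{1}{q}}{3} = \frac{1}{3} \cdot 1 = \frac{1}{3}$)
$Q = - \frac{4}{3}$ ($Q = 3 - \left(\left(-3 + \frac{1}{3}\right) + \left(6 + 1\right)\right) = 3 - \left(- \frac{8}{3} + 7\right) = 3 - \frac{13}{3} = - \frac{4}{3} \approx -1.3333$)
$W{\left(b \right)} = 8$
$\left(-13 + W{\left(1 \frac{1}{-4} \right)}\right) Q = \left(-13 + 8\right) \left(- \frac{4}{3}\right) = \left(-5\right) \left(- \frac{4}{3}\right) = \frac{20}{3}$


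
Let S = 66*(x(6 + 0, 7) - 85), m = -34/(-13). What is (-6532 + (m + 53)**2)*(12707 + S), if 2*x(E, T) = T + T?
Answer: -4393132061/169 ≈ -2.5995e+7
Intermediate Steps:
m = 34/13 (m = -34*(-1/13) = 34/13 ≈ 2.6154)
x(E, T) = T (x(E, T) = (T + T)/2 = (2*T)/2 = T)
S = -5148 (S = 66*(7 - 85) = 66*(-78) = -5148)
(-6532 + (m + 53)**2)*(12707 + S) = (-6532 + (34/13 + 53)**2)*(12707 - 5148) = (-6532 + (723/13)**2)*7559 = (-6532 + 522729/169)*7559 = -581179/169*7559 = -4393132061/169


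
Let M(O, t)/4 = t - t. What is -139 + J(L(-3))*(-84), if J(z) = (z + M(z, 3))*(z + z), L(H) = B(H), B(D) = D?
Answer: -1651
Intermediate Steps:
M(O, t) = 0 (M(O, t) = 4*(t - t) = 4*0 = 0)
L(H) = H
J(z) = 2*z² (J(z) = (z + 0)*(z + z) = z*(2*z) = 2*z²)
-139 + J(L(-3))*(-84) = -139 + (2*(-3)²)*(-84) = -139 + (2*9)*(-84) = -139 + 18*(-84) = -139 - 1512 = -1651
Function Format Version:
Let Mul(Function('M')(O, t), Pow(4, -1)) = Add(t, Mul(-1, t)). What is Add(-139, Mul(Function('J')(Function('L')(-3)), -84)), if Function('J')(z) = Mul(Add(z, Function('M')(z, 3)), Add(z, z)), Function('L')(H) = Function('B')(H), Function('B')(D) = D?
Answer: -1651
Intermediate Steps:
Function('M')(O, t) = 0 (Function('M')(O, t) = Mul(4, Add(t, Mul(-1, t))) = Mul(4, 0) = 0)
Function('L')(H) = H
Function('J')(z) = Mul(2, Pow(z, 2)) (Function('J')(z) = Mul(Add(z, 0), Add(z, z)) = Mul(z, Mul(2, z)) = Mul(2, Pow(z, 2)))
Add(-139, Mul(Function('J')(Function('L')(-3)), -84)) = Add(-139, Mul(Mul(2, Pow(-3, 2)), -84)) = Add(-139, Mul(Mul(2, 9), -84)) = Add(-139, Mul(18, -84)) = Add(-139, -1512) = -1651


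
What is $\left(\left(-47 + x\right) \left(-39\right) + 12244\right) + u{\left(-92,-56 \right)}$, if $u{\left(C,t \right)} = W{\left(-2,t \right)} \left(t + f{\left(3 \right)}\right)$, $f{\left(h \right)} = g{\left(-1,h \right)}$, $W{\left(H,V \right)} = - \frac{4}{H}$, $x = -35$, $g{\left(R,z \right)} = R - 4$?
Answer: $15320$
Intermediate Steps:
$g{\left(R,z \right)} = -4 + R$ ($g{\left(R,z \right)} = R - 4 = -4 + R$)
$f{\left(h \right)} = -5$ ($f{\left(h \right)} = -4 - 1 = -5$)
$u{\left(C,t \right)} = -10 + 2 t$ ($u{\left(C,t \right)} = - \frac{4}{-2} \left(t - 5\right) = \left(-4\right) \left(- \frac{1}{2}\right) \left(-5 + t\right) = 2 \left(-5 + t\right) = -10 + 2 t$)
$\left(\left(-47 + x\right) \left(-39\right) + 12244\right) + u{\left(-92,-56 \right)} = \left(\left(-47 - 35\right) \left(-39\right) + 12244\right) + \left(-10 + 2 \left(-56\right)\right) = \left(\left(-82\right) \left(-39\right) + 12244\right) - 122 = \left(3198 + 12244\right) - 122 = 15442 - 122 = 15320$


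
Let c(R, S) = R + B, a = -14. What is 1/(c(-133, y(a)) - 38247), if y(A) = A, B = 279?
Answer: -1/38101 ≈ -2.6246e-5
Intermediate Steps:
c(R, S) = 279 + R (c(R, S) = R + 279 = 279 + R)
1/(c(-133, y(a)) - 38247) = 1/((279 - 133) - 38247) = 1/(146 - 38247) = 1/(-38101) = -1/38101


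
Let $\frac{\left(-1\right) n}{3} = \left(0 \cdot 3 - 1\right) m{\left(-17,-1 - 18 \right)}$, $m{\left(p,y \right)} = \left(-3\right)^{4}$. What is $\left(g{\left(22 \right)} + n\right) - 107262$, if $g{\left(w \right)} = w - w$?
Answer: $-107019$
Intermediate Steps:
$g{\left(w \right)} = 0$
$m{\left(p,y \right)} = 81$
$n = 243$ ($n = - 3 \left(0 \cdot 3 - 1\right) 81 = - 3 \left(0 - 1\right) 81 = - 3 \left(\left(-1\right) 81\right) = \left(-3\right) \left(-81\right) = 243$)
$\left(g{\left(22 \right)} + n\right) - 107262 = \left(0 + 243\right) - 107262 = 243 - 107262 = -107019$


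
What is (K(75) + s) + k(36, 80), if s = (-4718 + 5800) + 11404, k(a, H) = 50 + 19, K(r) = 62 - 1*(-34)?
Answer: 12651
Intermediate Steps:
K(r) = 96 (K(r) = 62 + 34 = 96)
k(a, H) = 69
s = 12486 (s = 1082 + 11404 = 12486)
(K(75) + s) + k(36, 80) = (96 + 12486) + 69 = 12582 + 69 = 12651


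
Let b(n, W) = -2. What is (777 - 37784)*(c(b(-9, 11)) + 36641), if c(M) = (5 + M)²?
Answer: -1356306550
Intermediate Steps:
(777 - 37784)*(c(b(-9, 11)) + 36641) = (777 - 37784)*((5 - 2)² + 36641) = -37007*(3² + 36641) = -37007*(9 + 36641) = -37007*36650 = -1356306550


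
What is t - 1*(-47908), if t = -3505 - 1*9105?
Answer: 35298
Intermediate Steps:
t = -12610 (t = -3505 - 9105 = -12610)
t - 1*(-47908) = -12610 - 1*(-47908) = -12610 + 47908 = 35298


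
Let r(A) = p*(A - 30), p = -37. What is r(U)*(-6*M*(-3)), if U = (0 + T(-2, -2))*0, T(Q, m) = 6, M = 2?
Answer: 39960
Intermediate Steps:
U = 0 (U = (0 + 6)*0 = 6*0 = 0)
r(A) = 1110 - 37*A (r(A) = -37*(A - 30) = -37*(-30 + A) = 1110 - 37*A)
r(U)*(-6*M*(-3)) = (1110 - 37*0)*(-6*2*(-3)) = (1110 + 0)*(-12*(-3)) = 1110*36 = 39960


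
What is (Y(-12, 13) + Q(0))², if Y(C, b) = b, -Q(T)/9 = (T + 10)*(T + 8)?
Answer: 499849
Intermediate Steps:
Q(T) = -9*(8 + T)*(10 + T) (Q(T) = -9*(T + 10)*(T + 8) = -9*(10 + T)*(8 + T) = -9*(8 + T)*(10 + T))
(Y(-12, 13) + Q(0))² = (13 + (-720 - 162*0 - 9*0²))² = (13 + (-720 + 0 - 9*0))² = (13 + (-720 + 0 + 0))² = (13 - 720)² = (-707)² = 499849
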